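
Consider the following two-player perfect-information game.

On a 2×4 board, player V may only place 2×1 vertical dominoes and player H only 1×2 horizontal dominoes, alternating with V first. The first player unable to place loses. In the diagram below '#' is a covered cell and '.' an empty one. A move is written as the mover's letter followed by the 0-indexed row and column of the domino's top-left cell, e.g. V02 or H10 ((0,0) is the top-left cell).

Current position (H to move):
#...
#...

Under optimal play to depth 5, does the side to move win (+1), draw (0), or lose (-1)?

value(#.../#..., H) = +1

ply 1, H at #.../#... | H01=+1→###./#...*; H02=+1→#.##/#...; H11=+1→#.../###.; H12=+1→#.../#.##
ply 2, V at ###./#... | V03=-1→####/#..#*
ply 3, H at ####/#..# | H11=+1→####/####*
ply 4: ####/#### is terminal -1 (V); from #.../#... depth 5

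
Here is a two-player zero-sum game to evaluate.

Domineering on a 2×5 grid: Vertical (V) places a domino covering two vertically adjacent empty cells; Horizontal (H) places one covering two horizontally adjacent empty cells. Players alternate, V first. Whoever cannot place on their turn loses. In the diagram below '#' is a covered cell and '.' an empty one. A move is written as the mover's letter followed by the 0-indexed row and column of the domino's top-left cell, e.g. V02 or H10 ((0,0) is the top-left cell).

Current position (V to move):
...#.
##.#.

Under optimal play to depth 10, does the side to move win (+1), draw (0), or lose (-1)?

value(...#./##.#., V) = +1

p1 V@[...#./##.#.]: V02[..##./####.]+1* V04[...##/##.##]-1
p2 H@[..##./####.]: H00[####./####.]-1*
p3 V@[####./####.]: V04[#####/#####]+1*
p4 H@[#####/#####] terminal -1; root [...#./##.#.] d10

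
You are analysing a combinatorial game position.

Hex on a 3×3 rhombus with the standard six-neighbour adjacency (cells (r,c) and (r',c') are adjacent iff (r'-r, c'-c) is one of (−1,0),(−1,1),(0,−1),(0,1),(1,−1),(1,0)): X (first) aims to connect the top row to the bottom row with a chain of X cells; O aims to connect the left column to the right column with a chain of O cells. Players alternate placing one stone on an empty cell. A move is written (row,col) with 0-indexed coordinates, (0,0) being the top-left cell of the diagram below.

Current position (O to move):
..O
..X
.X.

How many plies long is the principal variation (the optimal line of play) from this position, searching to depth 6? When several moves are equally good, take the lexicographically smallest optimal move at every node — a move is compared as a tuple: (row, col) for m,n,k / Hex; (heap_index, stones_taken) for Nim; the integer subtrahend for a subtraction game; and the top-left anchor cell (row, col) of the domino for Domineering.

PV length from [..O/..X/.X.]: 5 plies

p1 O@[..O/..X/.X.]: (0,0)[O.O/..X/.X.]+1* (0,1)[.OO/..X/.X.]+1 (1,0)[..O/O.X/.X.]+1 (1,1)[..O/.OX/.X.]+1 (2,0)[..O/..X/OX.]+1 (2,2)[..O/..X/.XO]-1
p2 X@[O.O/..X/.X.]: (0,1)[OXO/..X/.X.]-1* (1,0)[O.O/X.X/.X.]-1 (1,1)[O.O/.XX/.X.]-1 (2,0)[O.O/..X/XX.]-1 (2,2)[O.O/..X/.XX]-1
p3 O@[OXO/..X/.X.]: (1,0)[OXO/O.X/.X.]-1 (1,1)[OXO/.OX/.X.]+1* (2,0)[OXO/..X/OX.]-1 (2,2)[OXO/..X/.XO]-1
p4 X@[OXO/.OX/.X.]: (1,0)[OXO/XOX/.X.]-1* (2,0)[OXO/.OX/XX.]-1 (2,2)[OXO/.OX/.XX]-1
p5 O@[OXO/XOX/.X.]: (2,0)[OXO/XOX/OX.]+1* (2,2)[OXO/XOX/.XO]-1
p6 X@[OXO/XOX/OX.] terminal -1; root [..O/..X/.X.] d6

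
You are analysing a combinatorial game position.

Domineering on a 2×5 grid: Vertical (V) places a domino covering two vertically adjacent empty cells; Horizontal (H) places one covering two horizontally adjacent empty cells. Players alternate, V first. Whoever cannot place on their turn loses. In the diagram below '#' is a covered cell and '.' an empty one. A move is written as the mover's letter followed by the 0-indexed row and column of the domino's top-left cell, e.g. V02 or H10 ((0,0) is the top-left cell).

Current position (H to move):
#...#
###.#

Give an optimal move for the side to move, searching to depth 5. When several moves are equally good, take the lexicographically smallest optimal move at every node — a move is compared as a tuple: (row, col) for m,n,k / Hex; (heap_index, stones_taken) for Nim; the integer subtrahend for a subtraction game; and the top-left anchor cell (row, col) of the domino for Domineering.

H's best at [#...#/###.#]: H02

p1 H@[#...#/###.#]: H01[###.#/###.#]-1 H02[#.###/###.#]+1*
p2 V@[#.###/###.#] terminal -1; root [#...#/###.#] d5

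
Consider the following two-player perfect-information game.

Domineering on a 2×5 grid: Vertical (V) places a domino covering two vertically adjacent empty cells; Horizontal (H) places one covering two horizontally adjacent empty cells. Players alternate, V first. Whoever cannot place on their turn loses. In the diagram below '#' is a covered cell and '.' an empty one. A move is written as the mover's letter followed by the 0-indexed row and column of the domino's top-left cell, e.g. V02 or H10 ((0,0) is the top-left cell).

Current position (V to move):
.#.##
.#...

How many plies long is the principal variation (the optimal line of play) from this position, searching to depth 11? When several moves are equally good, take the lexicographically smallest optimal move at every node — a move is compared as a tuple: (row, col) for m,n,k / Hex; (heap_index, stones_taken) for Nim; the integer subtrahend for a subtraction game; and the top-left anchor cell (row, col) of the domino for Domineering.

p1 V@[.#.##/.#...]: V00[##.##/##...]-1 V02[.####/.##..]+1*
p2 H@[.####/.##..]: H13[.####/.####]-1*
p3 V@[.####/.####]: V00[#####/#####]+1*
p4 H@[#####/#####] terminal -1; root [.#.##/.#...] d11

PV length from [.#.##/.#...]: 3 plies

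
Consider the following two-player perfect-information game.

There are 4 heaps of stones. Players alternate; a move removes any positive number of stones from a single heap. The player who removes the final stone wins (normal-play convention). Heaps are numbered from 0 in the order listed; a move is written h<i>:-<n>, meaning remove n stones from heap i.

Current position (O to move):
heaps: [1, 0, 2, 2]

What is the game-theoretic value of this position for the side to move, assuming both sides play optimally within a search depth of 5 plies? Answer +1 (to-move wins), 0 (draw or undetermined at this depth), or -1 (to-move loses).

value((1,0,2,2), O) = +1

p1 O@[(1,0,2,2)]: h0:-1[(0,0,2,2)]+1* h2:-1[(1,0,1,2)]-1 h2:-2[(1,0,0,2)]-1 h3:-1[(1,0,2,1)]-1 h3:-2[(1,0,2,0)]-1
p2 X@[(0,0,2,2)]: h2:-1[(0,0,1,2)]-1* h2:-2[(0,0,0,2)]-1 h3:-1[(0,0,2,1)]-1 h3:-2[(0,0,2,0)]-1
p3 O@[(0,0,1,2)]: h2:-1[(0,0,0,2)]-1 h3:-1[(0,0,1,1)]+1* h3:-2[(0,0,1,0)]-1
p4 X@[(0,0,1,1)]: h2:-1[(0,0,0,1)]-1* h3:-1[(0,0,1,0)]-1
p5 O@[(0,0,0,1)]: h3:-1[(0,0,0,0)]+1*
p6 X@[(0,0,0,0)] terminal -1; root [(1,0,2,2)] d5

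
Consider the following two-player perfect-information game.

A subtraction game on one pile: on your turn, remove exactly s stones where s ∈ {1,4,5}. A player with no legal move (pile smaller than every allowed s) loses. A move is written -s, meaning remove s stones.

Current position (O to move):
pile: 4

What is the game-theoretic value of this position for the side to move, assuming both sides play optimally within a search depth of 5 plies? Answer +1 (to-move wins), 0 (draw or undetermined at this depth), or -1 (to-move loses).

value(4, O) = +1

[4] O move#1: -1:-1/3, -4:+1/0*
[0] end (terminal -1, X#2); searched 4 to 5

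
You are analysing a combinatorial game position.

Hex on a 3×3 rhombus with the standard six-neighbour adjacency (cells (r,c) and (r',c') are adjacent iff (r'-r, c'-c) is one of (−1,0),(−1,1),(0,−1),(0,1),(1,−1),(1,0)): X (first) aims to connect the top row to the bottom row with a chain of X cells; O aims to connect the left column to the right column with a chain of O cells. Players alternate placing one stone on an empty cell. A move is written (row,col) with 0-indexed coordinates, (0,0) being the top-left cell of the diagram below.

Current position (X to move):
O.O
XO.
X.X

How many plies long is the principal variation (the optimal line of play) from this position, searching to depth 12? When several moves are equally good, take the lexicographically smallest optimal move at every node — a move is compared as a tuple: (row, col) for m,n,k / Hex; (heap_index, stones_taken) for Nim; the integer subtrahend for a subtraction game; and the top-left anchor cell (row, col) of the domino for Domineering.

PV length from [O.O/XO./X.X]: 1 ply

[O.O/XO./X.X] X move#1: (0,1):+1/OXO/XO./X.X*, (1,2):-1/O.O/XOX/X.X, (2,1):-1/O.O/XO./XXX
[OXO/XO./X.X] end (terminal -1, O#2); searched O.O/XO./X.X to 12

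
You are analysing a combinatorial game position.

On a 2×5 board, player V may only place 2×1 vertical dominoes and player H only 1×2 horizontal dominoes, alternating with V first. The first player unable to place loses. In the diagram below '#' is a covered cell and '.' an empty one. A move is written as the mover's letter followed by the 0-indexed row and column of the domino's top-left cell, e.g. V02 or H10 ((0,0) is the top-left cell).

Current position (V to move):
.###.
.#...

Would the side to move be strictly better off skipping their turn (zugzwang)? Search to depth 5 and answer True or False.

p1 V@[.###./.#...]: V00[####./##...]-1 V04[.####/.#..#]+1*
p2 H@[.####/.#..#]: H12[.####/.####]-1*
p3 V@[.####/.####]: V00[#####/#####]+1*
p4 H@[#####/#####] terminal -1; root [.###./.#...] d5
suppose V passes — search the same position with H to move:
pass> p1 H@[.###./.#...]: H12[.###./.###.]-1* H13[.###./.#.##]-1
pass> p2 V@[.###./.###.]: V00[####./####.]+1* V04[.####/.####]+1
pass> p3 H@[####./####.] terminal -1; root [.###./.#...] d5
for V: play +1, pass +1

zugzwang(.###./.#..., V) = False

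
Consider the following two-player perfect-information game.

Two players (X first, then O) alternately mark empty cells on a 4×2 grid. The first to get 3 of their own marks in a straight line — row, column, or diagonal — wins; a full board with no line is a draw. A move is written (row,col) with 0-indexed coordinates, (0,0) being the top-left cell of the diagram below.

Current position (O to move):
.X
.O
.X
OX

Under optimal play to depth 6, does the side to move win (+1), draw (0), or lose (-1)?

ply 1, O at .X/.O/.X/OX | (0,0)=+0→OX/.O/.X/OX*; (1,0)=+0→.X/OO/.X/OX; (2,0)=+0→.X/.O/OX/OX
ply 2, X at OX/.O/.X/OX | (1,0)=+0→OX/XO/.X/OX*; (2,0)=+0→OX/.O/XX/OX
ply 3, O at OX/XO/.X/OX | (2,0)=+0→OX/XO/OX/OX*
ply 4: OX/XO/OX/OX is terminal +0 (X); from .X/.O/.X/OX depth 6

value(.X/.O/.X/OX, O) = 0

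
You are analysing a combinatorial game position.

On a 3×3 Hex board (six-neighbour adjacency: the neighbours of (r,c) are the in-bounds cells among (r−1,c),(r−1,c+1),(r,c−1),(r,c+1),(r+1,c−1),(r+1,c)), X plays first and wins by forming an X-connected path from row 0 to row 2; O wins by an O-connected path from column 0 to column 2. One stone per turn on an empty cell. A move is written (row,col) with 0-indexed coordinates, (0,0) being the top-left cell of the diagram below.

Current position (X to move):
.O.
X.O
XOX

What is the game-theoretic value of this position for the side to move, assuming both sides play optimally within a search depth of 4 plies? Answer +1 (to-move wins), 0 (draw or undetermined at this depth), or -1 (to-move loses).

p1 X@[.O./X.O/XOX]: (0,0)[XO./X.O/XOX]+1* (0,2)[.OX/X.O/XOX]+1 (1,1)[.O./XXO/XOX]+1
p2 O@[XO./X.O/XOX] terminal -1; root [.O./X.O/XOX] d4

value(.O./X.O/XOX, X) = +1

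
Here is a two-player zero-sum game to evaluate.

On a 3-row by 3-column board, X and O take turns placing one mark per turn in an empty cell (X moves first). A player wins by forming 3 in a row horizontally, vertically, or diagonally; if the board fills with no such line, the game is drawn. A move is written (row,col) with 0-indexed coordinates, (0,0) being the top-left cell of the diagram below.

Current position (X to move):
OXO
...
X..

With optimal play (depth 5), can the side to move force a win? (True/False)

p1 X@[OXO/.../X..]: (1,0)[OXO/X../X..]-1 (1,1)[OXO/.X./X..]+0 (1,2)[OXO/..X/X..]+0 (2,1)[OXO/.../XX.]+1* (2,2)[OXO/.../X.X]+0
p2 O@[OXO/.../XX.]: (1,0)[OXO/O../XX.]-1* (1,1)[OXO/.O./XX.]-1 (1,2)[OXO/..O/XX.]-1 (2,2)[OXO/.../XXO]-1
p3 X@[OXO/O../XX.]: (1,1)[OXO/OX./XX.]+1* (1,2)[OXO/O.X/XX.]+1 (2,2)[OXO/O../XXX]+1
p4 O@[OXO/OX./XX.] terminal -1; root [OXO/.../X..] d5

X winning at [OXO/.../X..]: True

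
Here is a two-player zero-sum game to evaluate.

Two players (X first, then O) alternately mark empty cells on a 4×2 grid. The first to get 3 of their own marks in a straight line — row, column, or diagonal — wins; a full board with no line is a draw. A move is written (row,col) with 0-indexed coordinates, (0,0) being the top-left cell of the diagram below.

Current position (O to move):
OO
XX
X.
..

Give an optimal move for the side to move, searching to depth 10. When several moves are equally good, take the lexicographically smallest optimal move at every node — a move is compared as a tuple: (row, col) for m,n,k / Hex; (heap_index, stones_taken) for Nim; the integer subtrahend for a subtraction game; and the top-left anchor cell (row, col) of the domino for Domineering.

O's best at [OO/XX/X./..]: (3,0)

p1 O@[OO/XX/X./..]: (2,1)[OO/XX/XO/..]-1 (3,0)[OO/XX/X./O.]+0* (3,1)[OO/XX/X./.O]-1
p2 X@[OO/XX/X./O.]: (2,1)[OO/XX/XX/O.]+0* (3,1)[OO/XX/X./OX]+0
p3 O@[OO/XX/XX/O.]: (3,1)[OO/XX/XX/OO]+0*
p4 X@[OO/XX/XX/OO] terminal +0; root [OO/XX/X./..] d10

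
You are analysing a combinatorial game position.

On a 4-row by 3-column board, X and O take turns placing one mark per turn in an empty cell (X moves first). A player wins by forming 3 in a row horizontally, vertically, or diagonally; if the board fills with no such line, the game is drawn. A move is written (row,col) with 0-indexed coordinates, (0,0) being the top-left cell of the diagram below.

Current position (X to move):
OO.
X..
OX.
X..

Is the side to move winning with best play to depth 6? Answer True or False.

X winning at [OO./X../OX./X..]: True

ply 1, X at OO./X../OX./X.. | (0,2)=+1→OOX/X../OX./X..*; (1,1)=-1→OO./XX./OX./X..; (1,2)=+1→OO./X.X/OX./X..; (2,2)=-1→OO./X../OXX/X..; (3,1)=-1→OO./X../OX./XX.; (3,2)=+1→OO./X../OX./X.X
ply 2, O at OOX/X../OX./X.. | (1,1)=-1→OOX/XO./OX./X..*; (1,2)=-1→OOX/X.O/OX./X..; (2,2)=-1→OOX/X../OXO/X..; (3,1)=-1→OOX/X../OX./XO.; (3,2)=-1→OOX/X../OX./X.O
ply 3, X at OOX/XO./OX./X.. | (1,2)=+1→OOX/XOX/OX./X..*; (2,2)=+1→OOX/XO./OXX/X..; (3,1)=-1→OOX/XO./OX./XX.; (3,2)=+1→OOX/XO./OX./X.X
ply 4: OOX/XOX/OX./X.. is terminal -1 (O); from OO./X../OX./X.. depth 6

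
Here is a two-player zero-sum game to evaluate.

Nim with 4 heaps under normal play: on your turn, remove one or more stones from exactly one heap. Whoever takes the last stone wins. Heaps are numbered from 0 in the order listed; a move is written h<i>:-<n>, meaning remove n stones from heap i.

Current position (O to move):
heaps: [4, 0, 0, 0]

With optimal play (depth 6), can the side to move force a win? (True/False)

O winning at [(4,0,0,0)]: True

[(4,0,0,0)] O move#1: h0:-1:-1/(3,0,0,0), h0:-2:-1/(2,0,0,0), h0:-3:-1/(1,0,0,0), h0:-4:+1/(0,0,0,0)*
[(0,0,0,0)] end (terminal -1, X#2); searched (4,0,0,0) to 6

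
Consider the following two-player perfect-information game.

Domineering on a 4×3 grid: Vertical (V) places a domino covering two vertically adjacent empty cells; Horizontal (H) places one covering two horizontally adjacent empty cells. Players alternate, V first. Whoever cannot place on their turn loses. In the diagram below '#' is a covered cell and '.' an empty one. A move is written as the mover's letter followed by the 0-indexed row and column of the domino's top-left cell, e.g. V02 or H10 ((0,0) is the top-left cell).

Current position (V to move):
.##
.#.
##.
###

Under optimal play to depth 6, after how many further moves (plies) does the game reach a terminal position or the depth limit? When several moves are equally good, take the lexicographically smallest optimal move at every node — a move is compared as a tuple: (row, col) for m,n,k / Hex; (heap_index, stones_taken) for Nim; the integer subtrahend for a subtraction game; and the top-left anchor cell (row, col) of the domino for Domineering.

p1 V@[.##/.#./##./###]: V00[###/##./##./###]+1* V12[.##/.##/###/###]+1
p2 H@[###/##./##./###] terminal -1; root [.##/.#./##./###] d6

PV length from [.##/.#./##./###]: 1 ply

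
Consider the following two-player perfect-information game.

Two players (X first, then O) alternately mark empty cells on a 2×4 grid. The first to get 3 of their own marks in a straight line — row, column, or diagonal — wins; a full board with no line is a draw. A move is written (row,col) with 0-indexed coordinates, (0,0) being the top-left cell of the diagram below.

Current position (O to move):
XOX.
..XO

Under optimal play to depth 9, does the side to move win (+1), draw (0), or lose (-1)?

ply 1, O at XOX./..XO | (0,3)=+0→XOXO/..XO*; (1,0)=+0→XOX./O.XO; (1,1)=+0→XOX./.OXO
ply 2, X at XOXO/..XO | (1,0)=+0→XOXO/X.XO*; (1,1)=+0→XOXO/.XXO
ply 3, O at XOXO/X.XO | (1,1)=+0→XOXO/XOXO*
ply 4: XOXO/XOXO is terminal +0 (X); from XOX./..XO depth 9

value(XOX./..XO, O) = 0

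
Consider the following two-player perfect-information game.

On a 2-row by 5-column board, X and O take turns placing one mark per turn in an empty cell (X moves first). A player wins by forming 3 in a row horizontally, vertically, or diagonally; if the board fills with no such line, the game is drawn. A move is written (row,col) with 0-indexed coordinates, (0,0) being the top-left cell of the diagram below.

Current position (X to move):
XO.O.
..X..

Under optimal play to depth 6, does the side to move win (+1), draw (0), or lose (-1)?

ply 1, X at XO.O./..X.. | (0,2)=+0→XOXO./..X..*; (0,4)=-1→XO.OX/..X..; (1,0)=-1→XO.O./X.X..; (1,1)=-1→XO.O./.XX..; (1,3)=-1→XO.O./..XX.; (1,4)=-1→XO.O./..X.X
ply 2, O at XOXO./..X.. | (0,4)=-1→XOXOO/..X..; (1,0)=-1→XOXO./O.X..; (1,1)=+0→XOXO./.OX..*; (1,3)=+0→XOXO./..XO.; (1,4)=-1→XOXO./..X.O
ply 3, X at XOXO./.OX.. | (0,4)=+0→XOXOX/.OX..*; (1,0)=+0→XOXO./XOX..; (1,3)=+0→XOXO./.OXX.; (1,4)=+0→XOXO./.OX.X
ply 4, O at XOXOX/.OX.. | (1,0)=+0→XOXOX/OOX..*; (1,3)=+0→XOXOX/.OXO.; (1,4)=+0→XOXOX/.OX.O
ply 5, X at XOXOX/OOX.. | (1,3)=+0→XOXOX/OOXX.*; (1,4)=+0→XOXOX/OOX.X
ply 6, O at XOXOX/OOXX. | (1,4)=+0→XOXOX/OOXXO*
ply 7: XOXOX/OOXXO is terminal +0 (X); from XO.O./..X.. depth 6

value(XO.O./..X.., X) = 0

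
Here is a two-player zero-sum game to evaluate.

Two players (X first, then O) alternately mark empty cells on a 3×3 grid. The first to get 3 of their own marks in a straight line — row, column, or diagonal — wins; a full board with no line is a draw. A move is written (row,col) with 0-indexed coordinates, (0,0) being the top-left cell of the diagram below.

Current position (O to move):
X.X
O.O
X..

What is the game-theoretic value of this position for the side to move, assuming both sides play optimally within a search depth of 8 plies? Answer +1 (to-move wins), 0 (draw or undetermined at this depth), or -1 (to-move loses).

p1 O@[X.X/O.O/X..]: (0,1)[XOX/O.O/X..]-1 (1,1)[X.X/OOO/X..]+1* (2,1)[X.X/O.O/XO.]-1 (2,2)[X.X/O.O/X.O]-1
p2 X@[X.X/OOO/X..] terminal -1; root [X.X/O.O/X..] d8

value(X.X/O.O/X.., O) = +1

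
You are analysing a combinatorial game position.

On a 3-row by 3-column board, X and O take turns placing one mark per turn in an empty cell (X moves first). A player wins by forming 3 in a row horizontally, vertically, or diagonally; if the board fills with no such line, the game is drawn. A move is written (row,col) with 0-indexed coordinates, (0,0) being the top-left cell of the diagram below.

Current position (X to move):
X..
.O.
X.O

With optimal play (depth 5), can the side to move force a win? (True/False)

[X../.O./X.O] X move#1: (0,1):+1/XX./.O./X.O*, (0,2):+1/X.X/.O./X.O, (1,0):+1/X../XO./X.O, (1,2):+0/X../.OX/X.O, (2,1):+0/X../.O./XXO
[XX./.O./X.O] O move#2: (0,2):-1/XXO/.O./X.O*, (1,0):-1/XX./OO./X.O, (1,2):-1/XX./.OO/X.O, (2,1):-1/XX./.O./XOO
[XXO/.O./X.O] X move#3: (1,0):+1/XXO/XO./X.O*, (1,2):+0/XXO/.OX/X.O, (2,1):-1/XXO/.O./XXO
[XXO/XO./X.O] end (terminal -1, O#4); searched X../.O./X.O to 5

X winning at [X../.O./X.O]: True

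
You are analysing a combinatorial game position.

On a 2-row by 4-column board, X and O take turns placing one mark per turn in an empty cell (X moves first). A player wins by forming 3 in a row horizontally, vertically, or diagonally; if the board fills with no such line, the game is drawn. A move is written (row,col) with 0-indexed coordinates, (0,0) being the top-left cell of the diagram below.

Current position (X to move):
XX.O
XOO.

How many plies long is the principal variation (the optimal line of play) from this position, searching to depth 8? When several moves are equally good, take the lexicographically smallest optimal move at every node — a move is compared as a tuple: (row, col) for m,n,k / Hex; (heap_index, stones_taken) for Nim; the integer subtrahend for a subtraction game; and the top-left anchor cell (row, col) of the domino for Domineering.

ply 1, X at XX.O/XOO. | (0,2)=+1→XXXO/XOO.*; (1,3)=+0→XX.O/XOOX
ply 2: XXXO/XOO. is terminal -1 (O); from XX.O/XOO. depth 8

PV length from [XX.O/XOO.]: 1 ply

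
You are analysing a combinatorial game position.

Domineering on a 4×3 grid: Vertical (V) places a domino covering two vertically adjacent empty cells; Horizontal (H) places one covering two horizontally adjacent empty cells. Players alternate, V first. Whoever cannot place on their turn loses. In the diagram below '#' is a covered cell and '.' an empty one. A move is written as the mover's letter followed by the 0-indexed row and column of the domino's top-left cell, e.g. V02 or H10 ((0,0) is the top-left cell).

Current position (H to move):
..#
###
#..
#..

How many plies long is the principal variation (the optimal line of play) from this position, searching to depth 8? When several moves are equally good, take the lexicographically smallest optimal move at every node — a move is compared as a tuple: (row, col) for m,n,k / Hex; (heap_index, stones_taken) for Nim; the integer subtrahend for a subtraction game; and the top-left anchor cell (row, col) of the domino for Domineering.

PV length from [..#/###/#../#..]: 1 ply

ply 1, H at ..#/###/#../#.. | H00=-1→###/###/#../#..; H21=+1→..#/###/###/#..*; H31=+1→..#/###/#../###
ply 2: ..#/###/###/#.. is terminal -1 (V); from ..#/###/#../#.. depth 8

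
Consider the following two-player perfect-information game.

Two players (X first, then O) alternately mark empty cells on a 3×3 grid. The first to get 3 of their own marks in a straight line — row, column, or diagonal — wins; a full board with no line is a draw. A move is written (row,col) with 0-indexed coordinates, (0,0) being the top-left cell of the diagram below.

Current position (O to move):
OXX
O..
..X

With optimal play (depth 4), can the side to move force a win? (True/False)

O winning at [OXX/O../..X]: True

ply 1, O at OXX/O../..X | (1,1)=-1→OXX/OO./..X; (1,2)=+1→OXX/O.O/..X*; (2,0)=+1→OXX/O../O.X; (2,1)=-1→OXX/O../.OX
ply 2, X at OXX/O.O/..X | (1,1)=-1→OXX/OXO/..X*; (2,0)=-1→OXX/O.O/X.X; (2,1)=-1→OXX/O.O/.XX
ply 3, O at OXX/OXO/..X | (2,0)=+1→OXX/OXO/O.X*; (2,1)=-1→OXX/OXO/.OX
ply 4: OXX/OXO/O.X is terminal -1 (X); from OXX/O../..X depth 4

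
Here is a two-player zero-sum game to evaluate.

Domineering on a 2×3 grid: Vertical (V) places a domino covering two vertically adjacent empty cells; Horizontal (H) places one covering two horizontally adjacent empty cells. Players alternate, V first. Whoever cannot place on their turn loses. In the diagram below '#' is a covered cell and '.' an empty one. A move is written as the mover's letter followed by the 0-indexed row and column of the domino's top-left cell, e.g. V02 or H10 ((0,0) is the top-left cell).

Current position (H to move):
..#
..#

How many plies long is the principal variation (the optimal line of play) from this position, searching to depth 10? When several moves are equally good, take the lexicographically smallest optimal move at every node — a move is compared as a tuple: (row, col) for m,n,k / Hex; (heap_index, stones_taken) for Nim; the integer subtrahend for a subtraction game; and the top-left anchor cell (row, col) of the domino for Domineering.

PV length from [..#/..#]: 1 ply

p1 H@[..#/..#]: H00[###/..#]+1* H10[..#/###]+1
p2 V@[###/..#] terminal -1; root [..#/..#] d10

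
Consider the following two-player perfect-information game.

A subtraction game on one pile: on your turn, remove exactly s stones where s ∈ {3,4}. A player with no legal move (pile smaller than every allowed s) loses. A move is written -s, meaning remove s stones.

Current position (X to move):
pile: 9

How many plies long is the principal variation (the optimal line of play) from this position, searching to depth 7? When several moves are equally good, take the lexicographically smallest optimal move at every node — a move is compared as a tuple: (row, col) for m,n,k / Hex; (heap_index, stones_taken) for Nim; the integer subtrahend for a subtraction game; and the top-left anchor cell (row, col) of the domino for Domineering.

p1 X@[9]: -3[6]-1* -4[5]-1
p2 O@[6]: -3[3]-1 -4[2]+1*
p3 X@[2] terminal -1; root [9] d7

PV length from [9]: 2 plies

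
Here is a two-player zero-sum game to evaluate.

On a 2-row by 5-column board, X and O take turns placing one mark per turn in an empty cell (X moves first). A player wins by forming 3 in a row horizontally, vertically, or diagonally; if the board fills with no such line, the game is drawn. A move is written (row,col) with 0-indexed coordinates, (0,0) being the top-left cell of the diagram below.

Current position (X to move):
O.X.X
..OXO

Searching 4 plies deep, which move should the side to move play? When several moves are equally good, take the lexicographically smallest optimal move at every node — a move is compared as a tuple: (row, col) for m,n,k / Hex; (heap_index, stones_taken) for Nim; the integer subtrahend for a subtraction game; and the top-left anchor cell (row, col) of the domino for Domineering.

X's best at [O.X.X/..OXO]: (0,3)

ply 1, X at O.X.X/..OXO | (0,1)=+0→OXX.X/..OXO; (0,3)=+1→O.XXX/..OXO*; (1,0)=+0→O.X.X/X.OXO; (1,1)=+0→O.X.X/.XOXO
ply 2: O.XXX/..OXO is terminal -1 (O); from O.X.X/..OXO depth 4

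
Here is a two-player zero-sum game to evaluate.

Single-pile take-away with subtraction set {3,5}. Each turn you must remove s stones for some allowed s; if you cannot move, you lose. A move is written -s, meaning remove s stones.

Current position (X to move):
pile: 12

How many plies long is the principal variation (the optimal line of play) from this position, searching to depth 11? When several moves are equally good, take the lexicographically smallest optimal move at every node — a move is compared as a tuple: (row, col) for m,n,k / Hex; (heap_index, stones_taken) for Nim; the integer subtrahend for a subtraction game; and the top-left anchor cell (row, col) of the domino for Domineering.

PV length from [12]: 3 plies

ply 1, X at 12 | -3=+1→9*; -5=-1→7
ply 2, O at 9 | -3=-1→6*; -5=-1→4
ply 3, X at 6 | -3=-1→3; -5=+1→1*
ply 4: 1 is terminal -1 (O); from 12 depth 11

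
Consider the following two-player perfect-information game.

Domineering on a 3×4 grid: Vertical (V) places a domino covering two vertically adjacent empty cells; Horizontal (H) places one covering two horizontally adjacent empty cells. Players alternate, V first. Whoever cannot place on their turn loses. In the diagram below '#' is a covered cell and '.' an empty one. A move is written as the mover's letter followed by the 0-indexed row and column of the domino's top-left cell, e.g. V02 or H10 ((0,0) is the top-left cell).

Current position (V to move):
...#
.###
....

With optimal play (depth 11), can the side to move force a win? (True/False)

ply 1, V at ...#/.###/.... | V00=-1→#..#/####/....*; V10=-1→...#/####/#...
ply 2, H at #..#/####/.... | H01=+1→####/####/....*; H20=+1→#..#/####/##..; H21=+1→#..#/####/.##.; H22=+1→#..#/####/..##
ply 3: ####/####/.... is terminal -1 (V); from ...#/.###/.... depth 11

V winning at [...#/.###/....]: False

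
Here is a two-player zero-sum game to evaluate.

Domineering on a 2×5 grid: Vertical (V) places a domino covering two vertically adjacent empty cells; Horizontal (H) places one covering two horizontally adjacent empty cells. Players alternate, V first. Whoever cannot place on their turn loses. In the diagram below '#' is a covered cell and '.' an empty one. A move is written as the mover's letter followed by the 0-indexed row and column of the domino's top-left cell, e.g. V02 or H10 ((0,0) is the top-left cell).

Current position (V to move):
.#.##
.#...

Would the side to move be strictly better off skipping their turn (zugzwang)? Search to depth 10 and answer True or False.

zugzwang(.#.##/.#..., V) = False

p1 V@[.#.##/.#...]: V00[##.##/##...]-1 V02[.####/.##..]+1*
p2 H@[.####/.##..]: H13[.####/.####]-1*
p3 V@[.####/.####]: V00[#####/#####]+1*
p4 H@[#####/#####] terminal -1; root [.#.##/.#...] d10
pass branch (H moves first from the same position):
  | p1 H@[.#.##/.#...]: H12[.#.##/.###.]-1* H13[.#.##/.#.##]-1
  | p2 V@[.#.##/.###.]: V00[##.##/####.]+1*
  | p3 H@[##.##/####.] terminal -1; root [.#.##/.#...] d10
V moving scores +1; V passing scores +1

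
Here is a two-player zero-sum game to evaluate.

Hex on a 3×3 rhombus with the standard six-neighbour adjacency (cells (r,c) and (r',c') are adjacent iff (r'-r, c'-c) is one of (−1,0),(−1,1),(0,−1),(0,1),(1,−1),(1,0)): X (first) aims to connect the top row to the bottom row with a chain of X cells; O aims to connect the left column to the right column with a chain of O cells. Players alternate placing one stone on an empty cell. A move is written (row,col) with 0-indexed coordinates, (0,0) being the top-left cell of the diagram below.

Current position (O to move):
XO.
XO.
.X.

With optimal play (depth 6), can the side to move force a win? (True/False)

O winning at [XO./XO./.X.]: True

[XO./XO./.X.] O move#1: (0,2):-1/XOO/XO./.X., (1,2):-1/XO./XOO/.X., (2,0):+1/XO./XO./OX.*, (2,2):-1/XO./XO./.XO
[XO./XO./OX.] X move#2: (0,2):-1/XOX/XO./OX.*, (1,2):-1/XO./XOX/OX., (2,2):-1/XO./XO./OXX
[XOX/XO./OX.] O move#3: (1,2):+1/XOX/XOO/OX.*, (2,2):-1/XOX/XO./OXO
[XOX/XOO/OX.] end (terminal -1, X#4); searched XO./XO./.X. to 6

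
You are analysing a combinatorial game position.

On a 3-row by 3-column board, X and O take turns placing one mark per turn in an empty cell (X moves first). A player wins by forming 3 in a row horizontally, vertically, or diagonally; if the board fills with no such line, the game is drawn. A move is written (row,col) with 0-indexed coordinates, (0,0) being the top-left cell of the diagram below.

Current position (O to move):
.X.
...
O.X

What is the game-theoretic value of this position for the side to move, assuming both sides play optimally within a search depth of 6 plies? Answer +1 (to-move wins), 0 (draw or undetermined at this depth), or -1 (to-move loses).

value(.X./.../O.X, O) = 0

[.X./.../O.X] O move#1: (0,0):+0/OX./.../O.X*, (0,2):-1/.XO/.../O.X, (1,0):-1/.X./O../O.X, (1,1):-1/.X./.O./O.X, (1,2):-1/.X./..O/O.X, (2,1):-1/.X./.../OOX
[OX./.../O.X] X move#2: (0,2):-1/OXX/.../O.X, (1,0):+0/OX./X../O.X*, (1,1):-1/OX./.X./O.X, (1,2):-1/OX./..X/O.X, (2,1):-1/OX./.../OXX
[OX./X../O.X] O move#3: (0,2):-1/OXO/X../O.X, (1,1):+0/OX./XO./O.X*, (1,2):+0/OX./X.O/O.X, (2,1):-1/OX./X../OOX
[OX./XO./O.X] X move#4: (0,2):+0/OXX/XO./O.X*, (1,2):-1/OX./XOX/O.X, (2,1):-1/OX./XO./OXX
[OXX/XO./O.X] O move#5: (1,2):+0/OXX/XOO/O.X*, (2,1):-1/OXX/XO./OOX
[OXX/XOO/O.X] X move#6: (2,1):+0/OXX/XOO/OXX*
[OXX/XOO/OXX] end (terminal +0, O#7); searched .X./.../O.X to 6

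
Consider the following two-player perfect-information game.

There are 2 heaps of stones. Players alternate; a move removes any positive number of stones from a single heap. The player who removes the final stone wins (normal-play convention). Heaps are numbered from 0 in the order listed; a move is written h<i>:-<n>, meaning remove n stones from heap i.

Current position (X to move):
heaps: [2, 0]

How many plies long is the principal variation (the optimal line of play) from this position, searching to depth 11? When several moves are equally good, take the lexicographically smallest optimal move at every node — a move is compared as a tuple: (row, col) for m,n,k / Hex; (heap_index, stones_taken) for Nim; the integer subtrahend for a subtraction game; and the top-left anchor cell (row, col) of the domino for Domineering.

p1 X@[(2,0)]: h0:-1[(1,0)]-1 h0:-2[(0,0)]+1*
p2 O@[(0,0)] terminal -1; root [(2,0)] d11

PV length from [(2,0)]: 1 ply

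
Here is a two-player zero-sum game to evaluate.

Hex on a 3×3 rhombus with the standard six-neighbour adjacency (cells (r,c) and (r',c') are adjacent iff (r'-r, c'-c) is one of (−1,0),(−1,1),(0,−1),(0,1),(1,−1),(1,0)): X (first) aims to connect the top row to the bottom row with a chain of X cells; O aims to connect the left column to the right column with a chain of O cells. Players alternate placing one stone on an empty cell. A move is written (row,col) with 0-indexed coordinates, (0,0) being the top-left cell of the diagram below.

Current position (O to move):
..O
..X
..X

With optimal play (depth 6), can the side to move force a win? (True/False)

[..O/..X/..X] O move#1: (0,0):+1/O.O/..X/..X*, (0,1):+1/.OO/..X/..X, (1,0):+1/..O/O.X/..X, (1,1):+1/..O/.OX/..X, (2,0):+1/..O/..X/O.X, (2,1):-1/..O/..X/.OX
[O.O/..X/..X] X move#2: (0,1):-1/OXO/..X/..X*, (1,0):-1/O.O/X.X/..X, (1,1):-1/O.O/.XX/..X, (2,0):-1/O.O/..X/X.X, (2,1):-1/O.O/..X/.XX
[OXO/..X/..X] O move#3: (1,0):-1/OXO/O.X/..X, (1,1):+1/OXO/.OX/..X*, (2,0):-1/OXO/..X/O.X, (2,1):-1/OXO/..X/.OX
[OXO/.OX/..X] X move#4: (1,0):-1/OXO/XOX/..X*, (2,0):-1/OXO/.OX/X.X, (2,1):-1/OXO/.OX/.XX
[OXO/XOX/..X] O move#5: (2,0):+1/OXO/XOX/O.X*, (2,1):-1/OXO/XOX/.OX
[OXO/XOX/O.X] end (terminal -1, X#6); searched ..O/..X/..X to 6

O winning at [..O/..X/..X]: True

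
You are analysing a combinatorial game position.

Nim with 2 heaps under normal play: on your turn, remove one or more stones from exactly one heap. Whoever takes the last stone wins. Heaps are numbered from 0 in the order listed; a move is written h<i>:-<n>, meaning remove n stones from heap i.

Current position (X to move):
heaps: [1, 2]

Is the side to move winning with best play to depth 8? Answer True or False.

X winning at [(1,2)]: True

ply 1, X at (1,2) | h0:-1=-1→(0,2); h1:-1=+1→(1,1)*; h1:-2=-1→(1,0)
ply 2, O at (1,1) | h0:-1=-1→(0,1)*; h1:-1=-1→(1,0)
ply 3, X at (0,1) | h1:-1=+1→(0,0)*
ply 4: (0,0) is terminal -1 (O); from (1,2) depth 8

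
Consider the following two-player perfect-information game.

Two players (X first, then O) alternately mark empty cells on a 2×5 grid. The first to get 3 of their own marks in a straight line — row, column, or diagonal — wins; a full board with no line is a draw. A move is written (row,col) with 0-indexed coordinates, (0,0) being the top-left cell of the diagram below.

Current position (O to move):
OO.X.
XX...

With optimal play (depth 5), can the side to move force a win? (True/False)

O winning at [OO.X./XX...]: True

[OO.X./XX...] O move#1: (0,2):+1/OOOX./XX...*, (0,4):-1/OO.XO/XX..., (1,2):+0/OO.X./XXO.., (1,3):-1/OO.X./XX.O., (1,4):-1/OO.X./XX..O
[OOOX./XX...] end (terminal -1, X#2); searched OO.X./XX... to 5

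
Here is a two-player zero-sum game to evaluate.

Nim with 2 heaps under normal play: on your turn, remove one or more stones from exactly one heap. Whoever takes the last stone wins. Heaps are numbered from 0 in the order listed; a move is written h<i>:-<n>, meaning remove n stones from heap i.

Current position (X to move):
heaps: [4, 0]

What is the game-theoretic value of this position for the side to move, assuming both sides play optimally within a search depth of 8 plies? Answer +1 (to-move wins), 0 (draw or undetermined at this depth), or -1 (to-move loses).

[(4,0)] X move#1: h0:-1:-1/(3,0), h0:-2:-1/(2,0), h0:-3:-1/(1,0), h0:-4:+1/(0,0)*
[(0,0)] end (terminal -1, O#2); searched (4,0) to 8

value((4,0), X) = +1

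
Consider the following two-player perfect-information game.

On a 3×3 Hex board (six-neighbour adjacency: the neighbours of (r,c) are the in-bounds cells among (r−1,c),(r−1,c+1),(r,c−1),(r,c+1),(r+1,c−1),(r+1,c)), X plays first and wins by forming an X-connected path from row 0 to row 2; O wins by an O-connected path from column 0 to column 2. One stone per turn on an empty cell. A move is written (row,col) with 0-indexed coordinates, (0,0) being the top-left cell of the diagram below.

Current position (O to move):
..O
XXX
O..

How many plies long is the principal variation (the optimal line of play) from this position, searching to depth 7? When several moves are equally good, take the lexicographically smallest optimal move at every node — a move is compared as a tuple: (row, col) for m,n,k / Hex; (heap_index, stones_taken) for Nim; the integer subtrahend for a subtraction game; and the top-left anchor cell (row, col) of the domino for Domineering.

p1 O@[..O/XXX/O..]: (0,0)[O.O/XXX/O..]-1* (0,1)[.OO/XXX/O..]-1 (2,1)[..O/XXX/OO.]-1 (2,2)[..O/XXX/O.O]-1
p2 X@[O.O/XXX/O..]: (0,1)[OXO/XXX/O..]+1* (2,1)[O.O/XXX/OX.]-1 (2,2)[O.O/XXX/O.X]-1
p3 O@[OXO/XXX/O..]: (2,1)[OXO/XXX/OO.]-1* (2,2)[OXO/XXX/O.O]-1
p4 X@[OXO/XXX/OO.]: (2,2)[OXO/XXX/OOX]+1*
p5 O@[OXO/XXX/OOX] terminal -1; root [..O/XXX/O..] d7

PV length from [..O/XXX/O..]: 4 plies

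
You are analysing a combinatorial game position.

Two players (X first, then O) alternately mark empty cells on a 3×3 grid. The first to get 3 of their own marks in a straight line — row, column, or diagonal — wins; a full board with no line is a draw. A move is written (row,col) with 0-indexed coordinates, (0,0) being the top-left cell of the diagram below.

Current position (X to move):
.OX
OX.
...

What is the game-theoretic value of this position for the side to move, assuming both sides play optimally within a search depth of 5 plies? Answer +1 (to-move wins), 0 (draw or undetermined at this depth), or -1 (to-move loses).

value(.OX/OX./..., X) = +1

[.OX/OX./...] X move#1: (0,0):+1/XOX/OX./...*, (1,2):+1/.OX/OXX/..., (2,0):+1/.OX/OX./X.., (2,1):+0/.OX/OX./.X., (2,2):+1/.OX/OX./..X
[XOX/OX./...] O move#2: (1,2):-1/XOX/OXO/...*, (2,0):-1/XOX/OX./O.., (2,1):-1/XOX/OX./.O., (2,2):-1/XOX/OX./..O
[XOX/OXO/...] X move#3: (2,0):+1/XOX/OXO/X..*, (2,1):+1/XOX/OXO/.X., (2,2):+1/XOX/OXO/..X
[XOX/OXO/X..] end (terminal -1, O#4); searched .OX/OX./... to 5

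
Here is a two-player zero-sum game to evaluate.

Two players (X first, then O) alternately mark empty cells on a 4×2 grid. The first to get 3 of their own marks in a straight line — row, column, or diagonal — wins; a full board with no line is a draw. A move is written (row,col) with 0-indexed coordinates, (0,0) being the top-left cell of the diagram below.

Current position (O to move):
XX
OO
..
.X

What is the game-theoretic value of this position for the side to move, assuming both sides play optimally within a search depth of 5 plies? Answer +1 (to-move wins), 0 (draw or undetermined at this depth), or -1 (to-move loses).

value(XX/OO/../.X, O) = 0

ply 1, O at XX/OO/../.X | (2,0)=+0→XX/OO/O./.X*; (2,1)=+0→XX/OO/.O/.X; (3,0)=+0→XX/OO/../OX
ply 2, X at XX/OO/O./.X | (2,1)=-1→XX/OO/OX/.X; (3,0)=+0→XX/OO/O./XX*
ply 3, O at XX/OO/O./XX | (2,1)=+0→XX/OO/OO/XX*
ply 4: XX/OO/OO/XX is terminal +0 (X); from XX/OO/../.X depth 5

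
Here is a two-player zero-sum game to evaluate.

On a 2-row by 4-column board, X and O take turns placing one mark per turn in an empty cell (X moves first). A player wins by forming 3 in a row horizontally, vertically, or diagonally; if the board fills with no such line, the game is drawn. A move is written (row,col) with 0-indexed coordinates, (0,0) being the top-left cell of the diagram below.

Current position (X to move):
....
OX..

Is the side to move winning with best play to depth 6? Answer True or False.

X winning at [..../OX..]: False

ply 1, X at ..../OX.. | (0,0)=+0→X.../OX..*; (0,1)=+0→.X../OX..; (0,2)=+0→..X./OX..; (0,3)=+0→...X/OX..; (1,2)=+0→..../OXX.; (1,3)=+0→..../OX.X
ply 2, O at X.../OX.. | (0,1)=+0→XO../OX..*; (0,2)=+0→X.O./OX..; (0,3)=+0→X..O/OX..; (1,2)=+0→X.../OXO.; (1,3)=+0→X.../OX.O
ply 3, X at XO../OX.. | (0,2)=+0→XOX./OX..*; (0,3)=+0→XO.X/OX..; (1,2)=+0→XO../OXX.; (1,3)=+0→XO../OX.X
ply 4, O at XOX./OX.. | (0,3)=+0→XOXO/OX..*; (1,2)=+0→XOX./OXO.; (1,3)=+0→XOX./OX.O
ply 5, X at XOXO/OX.. | (1,2)=+0→XOXO/OXX.*; (1,3)=+0→XOXO/OX.X
ply 6, O at XOXO/OXX. | (1,3)=+0→XOXO/OXXO*
ply 7: XOXO/OXXO is terminal +0 (X); from ..../OX.. depth 6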